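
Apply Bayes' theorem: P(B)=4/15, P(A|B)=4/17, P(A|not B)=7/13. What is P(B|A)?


P(A) = P(A|B)P(B) + P(A|B')P(B') = 4/17*4/15 + 7/13*11/15 = 1517/3315
P(B|A) = P(A|B)P(B)/P(A) = (16/255)/(1517/3315) = 208/1517

208/1517


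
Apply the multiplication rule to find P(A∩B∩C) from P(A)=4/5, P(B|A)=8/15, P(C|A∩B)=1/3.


P(A∩B∩C) = P(A) * P(B|A) * P(C|A∩B)
= 4/5 * 8/15 * 1/3
= 32/75 * 1/3 = 32/225

32/225


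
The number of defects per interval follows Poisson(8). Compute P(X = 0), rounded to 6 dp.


P(X=0) = e^(-8) * 8^0 / 0!
≈ 0.0003354626279 * 1 / 1
≈ 0.000335

0.000335


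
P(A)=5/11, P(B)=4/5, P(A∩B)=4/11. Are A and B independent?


P(A)*P(B) = 5/11*4/5 = 4/11
P(A∩B) = 4/11, which equals P(A)P(B), so independent

Yes, A and B are independent


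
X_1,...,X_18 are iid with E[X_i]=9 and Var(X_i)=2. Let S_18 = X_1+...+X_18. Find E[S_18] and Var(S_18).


E[S_n] = n*mu = 18*9 = 162
Var(S_n) = n*sigma^2 = 18*2 = 36

E[S_18]=162, Var(S_18)=36


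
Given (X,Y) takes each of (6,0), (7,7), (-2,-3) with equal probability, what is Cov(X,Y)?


E[X]=11/3, E[Y]=4/3, E[XY]=55/3
Cov(X,Y) = E[XY] - E[X]E[Y] = 55/3 - 11/3*4/3 = 121/9

121/9


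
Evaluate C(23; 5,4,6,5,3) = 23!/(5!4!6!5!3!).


23! = 25852016738884976640000
Denominator: 5!=120 * 4!=24 * 6!=720 * 5!=120 * 3!=6
Coefficient = 25852016738884976640000 / 1492992000 = 17315576197920

17315576197920


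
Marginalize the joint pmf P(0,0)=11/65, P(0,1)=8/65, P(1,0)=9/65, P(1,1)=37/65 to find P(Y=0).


P(Y=0) = P(0,0)+P(1,0) = 11/65 + 9/65 = 20/65 = 4/13

4/13


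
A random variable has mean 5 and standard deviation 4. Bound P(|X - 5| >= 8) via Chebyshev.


k = 8/4 = 2
Chebyshev: P(|X-mu| >= k*sigma) <= 1/k^2 = 1/2^2 = 1/4

1/4


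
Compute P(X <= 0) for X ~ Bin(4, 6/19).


P(X<=0) = P(X=0)
= 28561/130321
= 28561/130321

28561/130321


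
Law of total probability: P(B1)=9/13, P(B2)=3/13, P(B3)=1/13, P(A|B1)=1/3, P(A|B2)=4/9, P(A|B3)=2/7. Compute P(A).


P(A) = P(A|B1)P(B1) + P(A|B2)P(B2) + P(A|B3)P(B3)
= 1/3*9/13 + 4/9*3/13 + 2/7*1/13
= 3/13 + 4/39 + 2/91 = 97/273

97/273


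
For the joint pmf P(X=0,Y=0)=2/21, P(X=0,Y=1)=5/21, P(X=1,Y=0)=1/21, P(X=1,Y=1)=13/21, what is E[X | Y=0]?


P(Y=0) = 3/21
E[X|Y=0] = (0*2 + 1*1)/3 = 1/3

1/3


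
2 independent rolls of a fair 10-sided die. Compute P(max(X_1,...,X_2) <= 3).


P(max <= 3) = P(all X_i <= 3) = (P(X_1 <= 3))^2
= (3/10)^2 = 9/100

9/100


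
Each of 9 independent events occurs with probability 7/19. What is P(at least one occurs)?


P(at least one) = 1 - P(none)
P(none) = (1 - 7/19)^9 = (12/19)^9 = 5159780352/322687697779
P(at least one) = 1 - 5159780352/322687697779 = 317527917427/322687697779

317527917427/322687697779


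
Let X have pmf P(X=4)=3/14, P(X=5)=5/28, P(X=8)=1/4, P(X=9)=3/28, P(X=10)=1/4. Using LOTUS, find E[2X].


E[2X] = sum(g(x)*P(x))
= 8*3/14 + 10*5/28 + 16*1/4 + 18*3/28 + 20*1/4
= 101/7

101/7


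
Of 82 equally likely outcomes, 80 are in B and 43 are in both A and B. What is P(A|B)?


P(A|B) = P(A∩B)/P(B) = (43/82)/(80/82) = 43/80

43/80


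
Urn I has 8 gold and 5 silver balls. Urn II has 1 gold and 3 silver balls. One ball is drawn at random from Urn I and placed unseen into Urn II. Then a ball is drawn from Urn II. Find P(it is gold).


P(transfer gold) = 8/13; P(transfer silver) = 5/13
If gold transferred: Urn II has 2 gold of 5, so P(gold|gold moved) = 2/5
If silver transferred: Urn II has 1 gold of 5, so P(gold|silver moved) = 1/5
By total probability: P(gold) = 8/13*2/5 + 5/13*1/5 = 21/65

21/65


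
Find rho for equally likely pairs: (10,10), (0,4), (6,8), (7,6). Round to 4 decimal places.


Cov(X,Y) = 7.2500, Var(X) = 13.1875, Var(Y) = 5.0000
rho = Cov/(sqrt(VarX)*sqrt(VarY)) = 0.8928

0.8928


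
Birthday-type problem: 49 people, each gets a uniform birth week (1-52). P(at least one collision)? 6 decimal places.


P(all different) = prod((52-i)/52 for i=0..48) = 0.000000
P(at least one match) = 1 - 0.000000 = 1.000000

1.000000


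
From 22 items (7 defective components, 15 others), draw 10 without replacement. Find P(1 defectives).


P(X=1) = C(7,1)*C(15,9) / C(22,10)
= 7*5005 / 646646
= 35035/646646 = 35/646

35/646


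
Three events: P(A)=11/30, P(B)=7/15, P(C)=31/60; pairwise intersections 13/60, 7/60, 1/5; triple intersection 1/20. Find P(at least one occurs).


P(A∪B∪C) = P(A)+P(B)+P(C) - P(AB)-P(AC)-P(BC) + P(ABC)
= 11/30+7/15+31/60 - 13/60-7/60-1/5 + 1/20
= 13/15

13/15


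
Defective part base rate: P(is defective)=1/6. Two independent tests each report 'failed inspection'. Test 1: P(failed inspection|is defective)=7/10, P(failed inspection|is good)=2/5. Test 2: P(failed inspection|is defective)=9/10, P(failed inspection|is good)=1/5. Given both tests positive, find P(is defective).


After test 1: P(+) = 7/10*1/6 + 2/5*5/6 = 9/20
P(B|+) = (7/60)/(9/20) = 7/27
After test 2 (use post1 as new prior): P(+) = 9/10*7/27 + 1/5*20/27 = 103/270
P(B|+,+) = (7/30)/(103/270) = 63/103

63/103


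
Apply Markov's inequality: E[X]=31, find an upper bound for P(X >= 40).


Markov: P(X >= a) <= E[X]/a
P(X >= 40) <= 31/40

31/40


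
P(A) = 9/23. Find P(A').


P(A') = 1 - P(A) = 1 - 9/23 = 14/23

14/23


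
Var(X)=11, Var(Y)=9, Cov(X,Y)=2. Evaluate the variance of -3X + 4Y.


Var(-3X + 4Y) = (-3)^2*Var(X) + 4^2*Var(Y) + 2*(-3)*4*Cov(X,Y)
= 9*11 + 16*9 - 24*2
= 99 + 144 - 48 = 195

195


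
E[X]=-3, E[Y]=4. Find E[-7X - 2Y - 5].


E[-7X - 2Y - 5] = -7*E[X] - 2*E[Y] - 5
= (-7)*(-3) + (-2)*(4) + (-5)
= 21 - 8 - 5 = 8

8


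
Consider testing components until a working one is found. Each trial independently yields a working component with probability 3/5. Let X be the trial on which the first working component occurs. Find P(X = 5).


P(X=5) = (1-p)^4 * p = (2/5)^4 * 3/5
= 16/625 * 3/5 = 48/3125

48/3125


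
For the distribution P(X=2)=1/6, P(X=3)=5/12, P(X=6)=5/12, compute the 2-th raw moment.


E[X^2] = sum(x^2 * P(x))
= 4*1/6 + 9*5/12 + 36*5/12
= 233/12

233/12


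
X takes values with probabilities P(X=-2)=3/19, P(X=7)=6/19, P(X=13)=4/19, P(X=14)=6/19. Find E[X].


E[X] = sum(x * P(x))
= -2*3/19 + 7*6/19 + 13*4/19 + 14*6/19
= 172/19

172/19


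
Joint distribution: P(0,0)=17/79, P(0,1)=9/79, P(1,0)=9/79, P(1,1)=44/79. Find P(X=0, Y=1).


Read from table: P(X=0, Y=1) = 9/79

9/79


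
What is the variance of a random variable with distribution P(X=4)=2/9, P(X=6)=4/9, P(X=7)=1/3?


E[X] = 53/9, E[X^2] = 323/9
Var(X) = E[X^2] - (E[X])^2 = 323/9 - (53/9)^2 = 98/81

98/81


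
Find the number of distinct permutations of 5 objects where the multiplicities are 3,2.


5! = 120
Denominator: 3!=6 * 2!=2
Coefficient = 120 / 12 = 10

10


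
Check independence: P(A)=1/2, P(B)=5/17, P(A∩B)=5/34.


P(A)*P(B) = 1/2*5/17 = 5/34
P(A∩B) = 5/34, which equals P(A)P(B), so independent

Yes, A and B are independent


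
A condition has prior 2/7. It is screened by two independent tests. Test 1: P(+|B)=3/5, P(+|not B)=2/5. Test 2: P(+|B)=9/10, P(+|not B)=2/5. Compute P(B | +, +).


After test 1: P(+) = 3/5*2/7 + 2/5*5/7 = 16/35
P(B|+) = (6/35)/(16/35) = 3/8
After test 2 (use post1 as new prior): P(+) = 9/10*3/8 + 2/5*5/8 = 47/80
P(B|+,+) = (27/80)/(47/80) = 27/47

27/47


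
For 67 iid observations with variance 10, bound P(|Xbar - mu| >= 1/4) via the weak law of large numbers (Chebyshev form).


Var(Xbar) = Var(X)/n = 10/67
Chebyshev: P(|Xbar-mu| >= 1/4) <= Var(Xbar)/(1/4)^2 = (10/67)/(1/16) = 160/67
Bound exceeds 1, so trivial bound: 1

1


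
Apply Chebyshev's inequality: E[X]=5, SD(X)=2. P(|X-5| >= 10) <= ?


k = 10/2 = 5
Chebyshev: P(|X-mu| >= k*sigma) <= 1/k^2 = 1/5^2 = 1/25

1/25


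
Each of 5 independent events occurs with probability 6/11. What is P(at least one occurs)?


P(at least one) = 1 - P(none)
P(none) = (1 - 6/11)^5 = (5/11)^5 = 3125/161051
P(at least one) = 1 - 3125/161051 = 157926/161051

157926/161051


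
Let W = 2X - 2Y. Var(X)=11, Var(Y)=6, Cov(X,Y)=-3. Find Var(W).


Var(2X - 2Y) = 2^2*Var(X) + (-2)^2*Var(Y) + 2*2*(-2)*Cov(X,Y)
= 4*11 + 4*6 - 8*(-3)
= 44 + 24 + 24 = 92

92


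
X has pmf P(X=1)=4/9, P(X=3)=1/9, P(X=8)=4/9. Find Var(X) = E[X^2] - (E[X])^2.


E[X] = 13/3, E[X^2] = 269/9
Var(X) = E[X^2] - (E[X])^2 = 269/9 - (13/3)^2 = 100/9

100/9


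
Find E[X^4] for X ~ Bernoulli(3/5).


For Bernoulli: X in {0,1}
E[X^4] = 0^4*(1-3/5) + 1^4*3/5 = 3/5

3/5


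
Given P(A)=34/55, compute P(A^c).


P(A') = 1 - P(A) = 1 - 34/55 = 21/55

21/55


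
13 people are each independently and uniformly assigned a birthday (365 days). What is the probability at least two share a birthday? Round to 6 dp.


P(all different) = prod((365-i)/365 for i=0..12) = 0.805590
P(at least one match) = 1 - 0.805590 = 0.194410

0.194410


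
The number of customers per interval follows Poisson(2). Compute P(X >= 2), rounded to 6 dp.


P(X>=2) = 1 - P(X<=1) = 1 - (e^(-2)*2^0/0! + e^(-2)*2^1/1!)
≈ 1 - (0.1353352832 + 0.2706705665)
= 1 - 0.4060058497 = 0.5939941503
≈ 0.593994

0.593994


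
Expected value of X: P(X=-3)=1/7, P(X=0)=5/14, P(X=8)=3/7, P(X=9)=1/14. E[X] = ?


E[X] = sum(x * P(x))
= -3*1/7 + 0*5/14 + 8*3/7 + 9*1/14
= 51/14

51/14


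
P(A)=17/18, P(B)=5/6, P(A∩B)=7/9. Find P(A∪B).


P(A∪B) = P(A) + P(B) - P(A∩B)
= 17/18 + 5/6 - 7/9 = 1

1


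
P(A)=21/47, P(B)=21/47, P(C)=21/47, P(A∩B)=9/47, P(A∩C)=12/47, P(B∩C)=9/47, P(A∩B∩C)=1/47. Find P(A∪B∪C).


P(A∪B∪C) = P(A)+P(B)+P(C) - P(AB)-P(AC)-P(BC) + P(ABC)
= 21/47+21/47+21/47 - 9/47-12/47-9/47 + 1/47
= 34/47

34/47


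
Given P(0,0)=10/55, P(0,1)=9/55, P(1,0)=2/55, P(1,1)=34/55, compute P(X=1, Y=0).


Read from table: P(X=1, Y=0) = 2/55

2/55


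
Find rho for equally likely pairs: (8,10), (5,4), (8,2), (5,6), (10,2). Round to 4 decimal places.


Cov(X,Y) = -1.3600, Var(X) = 3.7600, Var(Y) = 8.9600
rho = Cov/(sqrt(VarX)*sqrt(VarY)) = -0.2343

-0.2343


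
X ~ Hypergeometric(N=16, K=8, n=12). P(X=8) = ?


P(X=8) = C(8,8)*C(8,4) / C(16,12)
= 1*70 / 1820
= 70/1820 = 1/26

1/26


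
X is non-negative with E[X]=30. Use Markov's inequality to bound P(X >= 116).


Markov: P(X >= a) <= E[X]/a
P(X >= 116) <= 30/116 = 15/58

15/58


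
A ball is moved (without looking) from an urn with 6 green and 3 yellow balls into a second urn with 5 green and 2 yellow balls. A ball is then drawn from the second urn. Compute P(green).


P(transfer green) = 6/9 = 2/3; P(transfer yellow) = 1/3
If green transferred: Urn II has 6 green of 8, so P(green|green moved) = 3/4
If yellow transferred: Urn II has 5 green of 8, so P(green|yellow moved) = 5/8
By total probability: P(green) = 2/3*3/4 + 1/3*5/8 = 17/24

17/24


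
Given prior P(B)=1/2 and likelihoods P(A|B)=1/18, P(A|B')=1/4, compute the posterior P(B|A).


P(A) = P(A|B)P(B) + P(A|B')P(B') = 1/18*1/2 + 1/4*1/2 = 11/72
P(B|A) = P(A|B)P(B)/P(A) = (1/36)/(11/72) = 2/11

2/11


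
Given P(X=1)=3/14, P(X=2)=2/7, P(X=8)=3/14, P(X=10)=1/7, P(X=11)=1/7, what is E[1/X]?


E[1/X] = sum(g(x)*P(x))
= 1*3/14 + 1/2*2/7 + 1/8*3/14 + 1/10*1/7 + 1/11*1/7
= 2533/6160

2533/6160


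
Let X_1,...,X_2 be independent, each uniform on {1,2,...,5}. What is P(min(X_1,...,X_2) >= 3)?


P(min >= 3) = P(all X_i >= 3) = (P(X_1 >= 3))^2
= (3/5)^2 = 9/25

9/25


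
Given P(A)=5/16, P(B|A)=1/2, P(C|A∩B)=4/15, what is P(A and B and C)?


P(A∩B∩C) = P(A) * P(B|A) * P(C|A∩B)
= 5/16 * 1/2 * 4/15
= 5/32 * 4/15 = 1/24

1/24


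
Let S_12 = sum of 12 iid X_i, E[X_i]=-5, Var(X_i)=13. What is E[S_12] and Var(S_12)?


E[S_n] = n*mu = 12*-5 = -60
Var(S_n) = n*sigma^2 = 12*13 = 156

E[S_12]=-60, Var(S_12)=156


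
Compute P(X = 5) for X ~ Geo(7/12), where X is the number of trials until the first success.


P(X=5) = (1-p)^4 * p = (5/12)^4 * 7/12
= 625/20736 * 7/12 = 4375/248832

4375/248832


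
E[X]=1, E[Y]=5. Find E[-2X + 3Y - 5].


E[-2X + 3Y - 5] = -2*E[X] + 3*E[Y] - 5
= (-2)*(1) + (3)*(5) + (-5)
= -2 + 15 - 5 = 8

8


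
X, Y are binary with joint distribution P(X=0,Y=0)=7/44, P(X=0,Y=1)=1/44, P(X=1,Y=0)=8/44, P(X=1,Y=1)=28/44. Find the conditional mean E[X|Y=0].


P(Y=0) = 15/44
E[X|Y=0] = (0*7 + 1*8)/15 = 8/15

8/15


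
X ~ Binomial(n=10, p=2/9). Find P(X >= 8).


P(X>=8) = P(X=8) + P(X=9) + P(X=10)
= 62720/387420489 + 35840/3486784401 + 1024/3486784401
= 7424/43046721

7424/43046721


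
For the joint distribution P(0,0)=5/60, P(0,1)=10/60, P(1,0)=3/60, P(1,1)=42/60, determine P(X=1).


P(X=1) = P(1,0)+P(1,1) = 3/60 + 42/60 = 45/60 = 3/4

3/4


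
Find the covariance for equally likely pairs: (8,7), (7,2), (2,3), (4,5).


E[X]=21/4, E[Y]=17/4, E[XY]=24
Cov(X,Y) = E[XY] - E[X]E[Y] = 24 - 21/4*17/4 = 27/16

27/16


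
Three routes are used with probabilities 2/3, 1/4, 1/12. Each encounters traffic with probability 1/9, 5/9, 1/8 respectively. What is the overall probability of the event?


P(A) = P(A|B1)P(B1) + P(A|B2)P(B2) + P(A|B3)P(B3)
= 1/9*2/3 + 5/9*1/4 + 1/8*1/12
= 2/27 + 5/36 + 1/96 = 193/864

193/864


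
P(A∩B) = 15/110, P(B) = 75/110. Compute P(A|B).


P(A|B) = P(A∩B)/P(B) = (15/110)/(75/110) = 15/75 = 1/5

1/5


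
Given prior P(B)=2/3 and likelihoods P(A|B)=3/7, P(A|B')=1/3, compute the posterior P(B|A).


P(A) = P(A|B)P(B) + P(A|B')P(B') = 3/7*2/3 + 1/3*1/3 = 25/63
P(B|A) = P(A|B)P(B)/P(A) = (2/7)/(25/63) = 18/25

18/25


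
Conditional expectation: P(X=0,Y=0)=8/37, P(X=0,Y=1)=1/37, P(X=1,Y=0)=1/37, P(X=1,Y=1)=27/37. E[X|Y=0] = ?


P(Y=0) = 9/37
E[X|Y=0] = (0*8 + 1*1)/9 = 1/9

1/9


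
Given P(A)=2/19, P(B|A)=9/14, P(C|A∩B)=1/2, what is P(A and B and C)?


P(A∩B∩C) = P(A) * P(B|A) * P(C|A∩B)
= 2/19 * 9/14 * 1/2
= 9/133 * 1/2 = 9/266

9/266


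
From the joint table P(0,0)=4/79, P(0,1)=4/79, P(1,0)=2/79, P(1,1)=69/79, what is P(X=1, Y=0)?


Read from table: P(X=1, Y=0) = 2/79

2/79


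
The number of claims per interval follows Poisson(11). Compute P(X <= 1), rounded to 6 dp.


P(X<=1) = e^(-11)*11^0/0! + e^(-11)*11^1/1!
≈ 0.0000167017 + 0.0001837187
= 0.0002004204
≈ 0.000200

0.000200


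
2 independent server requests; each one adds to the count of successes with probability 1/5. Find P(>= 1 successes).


P(at least one) = 1 - P(none)
P(none) = (1 - 1/5)^2 = (4/5)^2 = 16/25
P(at least one) = 1 - 16/25 = 9/25

9/25


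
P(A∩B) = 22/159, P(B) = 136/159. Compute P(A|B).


P(A|B) = P(A∩B)/P(B) = (22/159)/(136/159) = 22/136 = 11/68

11/68


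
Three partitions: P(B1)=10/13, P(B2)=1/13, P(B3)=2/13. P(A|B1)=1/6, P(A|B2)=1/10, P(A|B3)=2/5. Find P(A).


P(A) = P(A|B1)P(B1) + P(A|B2)P(B2) + P(A|B3)P(B3)
= 1/6*10/13 + 1/10*1/13 + 2/5*2/13
= 5/39 + 1/130 + 4/65 = 77/390

77/390


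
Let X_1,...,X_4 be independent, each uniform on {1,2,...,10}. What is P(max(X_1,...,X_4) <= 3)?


P(max <= 3) = P(all X_i <= 3) = (P(X_1 <= 3))^4
= (3/10)^4 = 81/10000

81/10000


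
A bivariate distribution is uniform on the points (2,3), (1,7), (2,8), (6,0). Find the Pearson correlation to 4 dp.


Cov(X,Y) = -5.1250, Var(X) = 3.6875, Var(Y) = 10.2500
rho = Cov/(sqrt(VarX)*sqrt(VarY)) = -0.8336

-0.8336


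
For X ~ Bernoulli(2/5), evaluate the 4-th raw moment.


For Bernoulli: X in {0,1}
E[X^4] = 0^4*(1-2/5) + 1^4*2/5 = 2/5

2/5


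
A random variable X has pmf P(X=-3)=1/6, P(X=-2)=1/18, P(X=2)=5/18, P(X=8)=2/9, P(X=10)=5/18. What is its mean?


E[X] = sum(x * P(x))
= -3*1/6 - 2*1/18 + 2*5/18 + 8*2/9 + 10*5/18
= 9/2

9/2


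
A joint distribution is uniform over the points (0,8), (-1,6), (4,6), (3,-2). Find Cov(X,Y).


E[X]=3/2, E[Y]=9/2, E[XY]=3
Cov(X,Y) = E[XY] - E[X]E[Y] = 3 - 3/2*9/2 = -15/4

-15/4


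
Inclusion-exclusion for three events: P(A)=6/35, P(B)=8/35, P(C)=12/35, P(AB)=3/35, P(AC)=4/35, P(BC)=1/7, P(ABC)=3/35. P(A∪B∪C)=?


P(A∪B∪C) = P(A)+P(B)+P(C) - P(AB)-P(AC)-P(BC) + P(ABC)
= 6/35+8/35+12/35 - 3/35-4/35-1/7 + 3/35
= 17/35

17/35


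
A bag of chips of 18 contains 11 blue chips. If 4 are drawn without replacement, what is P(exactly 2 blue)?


P(X=2) = C(11,2)*C(7,2) / C(18,4)
= 55*21 / 3060
= 1155/3060 = 77/204

77/204


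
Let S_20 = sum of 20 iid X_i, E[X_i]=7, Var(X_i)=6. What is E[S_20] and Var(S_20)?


E[S_n] = n*mu = 20*7 = 140
Var(S_n) = n*sigma^2 = 20*6 = 120

E[S_20]=140, Var(S_20)=120


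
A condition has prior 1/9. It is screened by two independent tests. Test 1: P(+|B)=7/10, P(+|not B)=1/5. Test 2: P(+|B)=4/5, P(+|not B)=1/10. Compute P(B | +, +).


After test 1: P(+) = 7/10*1/9 + 1/5*8/9 = 23/90
P(B|+) = (7/90)/(23/90) = 7/23
After test 2 (use post1 as new prior): P(+) = 4/5*7/23 + 1/10*16/23 = 36/115
P(B|+,+) = (28/115)/(36/115) = 7/9

7/9


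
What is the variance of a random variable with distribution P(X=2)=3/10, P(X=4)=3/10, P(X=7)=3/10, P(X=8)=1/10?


E[X] = 47/10, E[X^2] = 271/10
Var(X) = E[X^2] - (E[X])^2 = 271/10 - (47/10)^2 = 501/100

501/100


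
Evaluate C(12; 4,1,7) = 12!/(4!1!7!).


12! = 479001600
Denominator: 4!=24 * 1!=1 * 7!=5040
Coefficient = 479001600 / 120960 = 3960

3960


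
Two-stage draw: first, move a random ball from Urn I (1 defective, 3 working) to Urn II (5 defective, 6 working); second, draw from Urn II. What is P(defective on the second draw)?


P(transfer defective) = 1/4; P(transfer working) = 3/4
If defective transferred: Urn II has 6 defective of 12, so P(defective|defective moved) = 1/2
If working transferred: Urn II has 5 defective of 12, so P(defective|working moved) = 5/12
By total probability: P(defective) = 1/4*1/2 + 3/4*5/12 = 7/16

7/16


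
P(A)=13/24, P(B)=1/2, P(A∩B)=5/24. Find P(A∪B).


P(A∪B) = P(A) + P(B) - P(A∩B)
= 13/24 + 1/2 - 5/24 = 5/6

5/6


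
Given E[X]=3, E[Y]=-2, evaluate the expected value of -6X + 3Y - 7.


E[-6X + 3Y - 7] = -6*E[X] + 3*E[Y] - 7
= (-6)*(3) + (3)*(-2) + (-7)
= -18 - 6 - 7 = -31

-31


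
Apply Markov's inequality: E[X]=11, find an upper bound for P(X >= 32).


Markov: P(X >= a) <= E[X]/a
P(X >= 32) <= 11/32

11/32


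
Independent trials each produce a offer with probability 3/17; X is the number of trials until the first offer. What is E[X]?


For geometric (trials until first success), E[X] = 1/p = 1/(3/17) = 17/3

17/3


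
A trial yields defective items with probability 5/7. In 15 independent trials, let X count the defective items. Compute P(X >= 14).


P(X>=14) = P(X=14) + P(X=15)
= 183105468750/4747561509943 + 30517578125/4747561509943
= 30517578125/678223072849

30517578125/678223072849


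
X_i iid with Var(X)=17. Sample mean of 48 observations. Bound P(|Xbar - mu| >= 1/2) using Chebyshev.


Var(Xbar) = Var(X)/n = 17/48
Chebyshev: P(|Xbar-mu| >= 1/2) <= Var(Xbar)/(1/2)^2 = (17/48)/(1/4) = 17/12
Bound exceeds 1, so trivial bound: 1

1


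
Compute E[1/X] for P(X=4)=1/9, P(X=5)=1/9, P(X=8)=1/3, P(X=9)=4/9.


E[1/X] = sum(g(x)*P(x))
= 1/4*1/9 + 1/5*1/9 + 1/8*1/3 + 1/9*4/9
= 457/3240

457/3240


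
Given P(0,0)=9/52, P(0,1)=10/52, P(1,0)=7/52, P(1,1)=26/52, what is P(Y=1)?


P(Y=1) = P(0,1)+P(1,1) = 10/52 + 26/52 = 36/52 = 9/13

9/13


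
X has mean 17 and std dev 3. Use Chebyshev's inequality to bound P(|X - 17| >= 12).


k = 12/3 = 4
Chebyshev: P(|X-mu| >= k*sigma) <= 1/k^2 = 1/4^2 = 1/16

1/16


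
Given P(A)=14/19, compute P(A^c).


P(A') = 1 - P(A) = 1 - 14/19 = 5/19

5/19


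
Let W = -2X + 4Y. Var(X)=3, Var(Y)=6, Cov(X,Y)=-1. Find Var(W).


Var(-2X + 4Y) = (-2)^2*Var(X) + 4^2*Var(Y) + 2*(-2)*4*Cov(X,Y)
= 4*3 + 16*6 - 16*(-1)
= 12 + 96 + 16 = 124

124


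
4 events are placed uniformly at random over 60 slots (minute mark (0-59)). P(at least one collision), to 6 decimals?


P(all different) = prod((60-i)/60 for i=0..3) = 0.903028
P(at least one match) = 1 - 0.903028 = 0.096972

0.096972


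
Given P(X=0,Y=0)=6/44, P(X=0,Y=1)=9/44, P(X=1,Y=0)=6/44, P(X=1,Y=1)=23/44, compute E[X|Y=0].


P(Y=0) = 12/44
E[X|Y=0] = (0*6 + 1*6)/12 = 6/12 = 1/2

1/2


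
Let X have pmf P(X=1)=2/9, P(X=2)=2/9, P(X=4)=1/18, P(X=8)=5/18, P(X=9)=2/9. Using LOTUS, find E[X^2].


E[X^2] = sum(g(x)*P(x))
= 1*2/9 + 4*2/9 + 16*1/18 + 64*5/18 + 81*2/9
= 340/9

340/9


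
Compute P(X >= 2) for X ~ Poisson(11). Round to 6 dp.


P(X>=2) = 1 - P(X<=1) = 1 - (e^(-11)*11^0/0! + e^(-11)*11^1/1!)
≈ 1 - (0.0000167017 + 0.0001837187)
= 1 - 0.0002004204 = 0.9997995796
≈ 0.999800

0.999800


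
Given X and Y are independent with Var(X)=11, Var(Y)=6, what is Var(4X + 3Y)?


Independence => Cov(X,Y)=0
Var(4X + 3Y) = 4^2*Var(X) + 3^2*Var(Y)
= 16*11 + 9*6 = 230

230


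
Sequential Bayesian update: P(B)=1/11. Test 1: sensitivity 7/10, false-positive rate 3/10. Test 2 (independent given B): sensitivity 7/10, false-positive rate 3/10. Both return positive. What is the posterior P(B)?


After test 1: P(+) = 7/10*1/11 + 3/10*10/11 = 37/110
P(B|+) = (7/110)/(37/110) = 7/37
After test 2 (use post1 as new prior): P(+) = 7/10*7/37 + 3/10*30/37 = 139/370
P(B|+,+) = (49/370)/(139/370) = 49/139

49/139


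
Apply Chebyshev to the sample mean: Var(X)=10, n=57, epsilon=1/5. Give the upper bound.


Var(Xbar) = Var(X)/n = 10/57
Chebyshev: P(|Xbar-mu| >= 1/5) <= Var(Xbar)/(1/5)^2 = (10/57)/(1/25) = 250/57
Bound exceeds 1, so trivial bound: 1

1


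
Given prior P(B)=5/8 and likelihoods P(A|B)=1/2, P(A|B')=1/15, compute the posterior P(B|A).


P(A) = P(A|B)P(B) + P(A|B')P(B') = 1/2*5/8 + 1/15*3/8 = 27/80
P(B|A) = P(A|B)P(B)/P(A) = (5/16)/(27/80) = 25/27

25/27


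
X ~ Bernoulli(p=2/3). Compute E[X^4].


For Bernoulli: X in {0,1}
E[X^4] = 0^4*(1-2/3) + 1^4*2/3 = 2/3

2/3


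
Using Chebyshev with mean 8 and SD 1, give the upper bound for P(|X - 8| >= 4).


k = 4/1 = 4
Chebyshev: P(|X-mu| >= k*sigma) <= 1/k^2 = 1/4^2 = 1/16

1/16


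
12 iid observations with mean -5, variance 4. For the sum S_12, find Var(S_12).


By independence, Var(S_n) = n*Var(X_1) = 12*4 = 48

48


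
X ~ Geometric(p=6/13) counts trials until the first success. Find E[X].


For geometric (trials until first success), E[X] = 1/p = 1/(6/13) = 13/6

13/6


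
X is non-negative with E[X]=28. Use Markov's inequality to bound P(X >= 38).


Markov: P(X >= a) <= E[X]/a
P(X >= 38) <= 28/38 = 14/19

14/19


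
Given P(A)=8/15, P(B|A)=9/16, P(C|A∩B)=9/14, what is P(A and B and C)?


P(A∩B∩C) = P(A) * P(B|A) * P(C|A∩B)
= 8/15 * 9/16 * 9/14
= 3/10 * 9/14 = 27/140

27/140


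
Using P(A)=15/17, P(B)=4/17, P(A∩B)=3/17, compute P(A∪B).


P(A∪B) = P(A) + P(B) - P(A∩B)
= 15/17 + 4/17 - 3/17 = 16/17

16/17


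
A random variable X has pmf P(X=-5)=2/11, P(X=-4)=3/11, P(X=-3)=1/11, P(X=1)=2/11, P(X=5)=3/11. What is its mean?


E[X] = sum(x * P(x))
= -5*2/11 - 4*3/11 - 3*1/11 + 1*2/11 + 5*3/11
= -8/11

-8/11


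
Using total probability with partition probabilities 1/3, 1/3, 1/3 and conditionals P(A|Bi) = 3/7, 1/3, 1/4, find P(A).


P(A) = P(A|B1)P(B1) + P(A|B2)P(B2) + P(A|B3)P(B3)
= 3/7*1/3 + 1/3*1/3 + 1/4*1/3
= 1/7 + 1/9 + 1/12 = 85/252

85/252


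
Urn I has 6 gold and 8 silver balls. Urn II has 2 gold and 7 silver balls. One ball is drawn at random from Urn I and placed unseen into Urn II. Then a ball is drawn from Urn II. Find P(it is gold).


P(transfer gold) = 6/14 = 3/7; P(transfer silver) = 4/7
If gold transferred: Urn II has 3 gold of 10, so P(gold|gold moved) = 3/10
If silver transferred: Urn II has 2 gold of 10, so P(gold|silver moved) = 1/5
By total probability: P(gold) = 3/7*3/10 + 4/7*1/5 = 17/70

17/70


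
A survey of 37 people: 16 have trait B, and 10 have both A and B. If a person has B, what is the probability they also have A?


P(A|B) = P(A∩B)/P(B) = (10/37)/(16/37) = 10/16 = 5/8

5/8


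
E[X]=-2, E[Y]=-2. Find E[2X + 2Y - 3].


E[2X + 2Y - 3] = 2*E[X] + 2*E[Y] - 3
= (2)*(-2) + (2)*(-2) + (-3)
= -4 - 4 - 3 = -11

-11


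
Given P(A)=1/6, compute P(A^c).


P(A') = 1 - P(A) = 1 - 1/6 = 5/6

5/6


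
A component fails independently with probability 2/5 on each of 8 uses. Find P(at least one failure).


P(at least one) = 1 - P(none)
P(none) = (1 - 2/5)^8 = (3/5)^8 = 6561/390625
P(at least one) = 1 - 6561/390625 = 384064/390625

384064/390625


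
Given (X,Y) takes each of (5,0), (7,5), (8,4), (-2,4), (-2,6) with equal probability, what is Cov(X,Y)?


E[X]=16/5, E[Y]=19/5, E[XY]=47/5
Cov(X,Y) = E[XY] - E[X]E[Y] = 47/5 - 16/5*19/5 = -69/25

-69/25


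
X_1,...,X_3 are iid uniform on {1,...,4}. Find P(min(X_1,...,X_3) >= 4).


P(min >= 4) = P(all X_i >= 4) = (P(X_1 >= 4))^3
= (1/4)^3 = 1/64

1/64


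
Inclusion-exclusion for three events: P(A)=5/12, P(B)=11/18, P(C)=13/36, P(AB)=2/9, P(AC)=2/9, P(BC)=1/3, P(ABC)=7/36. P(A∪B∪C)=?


P(A∪B∪C) = P(A)+P(B)+P(C) - P(AB)-P(AC)-P(BC) + P(ABC)
= 5/12+11/18+13/36 - 2/9-2/9-1/3 + 7/36
= 29/36

29/36


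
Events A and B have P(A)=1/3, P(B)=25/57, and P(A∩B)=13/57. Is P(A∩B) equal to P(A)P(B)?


P(A)*P(B) = 1/3*25/57 = 25/171
P(A∩B) = 13/57 != 25/171, so not independent

No, A and B are not independent


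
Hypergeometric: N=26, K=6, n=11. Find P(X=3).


P(X=3) = C(6,3)*C(20,8) / C(26,11)
= 20*125970 / 7726160
= 2519400/7726160 = 15/46

15/46


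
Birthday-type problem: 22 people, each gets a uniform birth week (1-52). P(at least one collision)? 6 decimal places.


P(all different) = prod((52-i)/52 for i=0..21) = 0.005382
P(at least one match) = 1 - 0.005382 = 0.994618

0.994618


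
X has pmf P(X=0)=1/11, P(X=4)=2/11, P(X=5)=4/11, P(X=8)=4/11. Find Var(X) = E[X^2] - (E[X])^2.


E[X] = 60/11, E[X^2] = 388/11
Var(X) = E[X^2] - (E[X])^2 = 388/11 - (60/11)^2 = 668/121

668/121


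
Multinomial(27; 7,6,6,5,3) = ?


27! = 10888869450418352160768000000
Denominator: 7!=5040 * 6!=720 * 6!=720 * 5!=120 * 3!=6
Coefficient = 10888869450418352160768000000 / 1881169920000 = 5788349757590400

5788349757590400


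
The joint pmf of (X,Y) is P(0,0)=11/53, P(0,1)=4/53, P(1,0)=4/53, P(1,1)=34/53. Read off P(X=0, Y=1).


Read from table: P(X=0, Y=1) = 4/53

4/53


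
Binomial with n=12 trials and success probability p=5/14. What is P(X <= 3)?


P(X<=3) = P(X=0) + P(X=1) + P(X=2) + P(X=3)
= 282429536481/56693912375296 + 470715894135/14173478093824 + 2876597130825/28346956187648 + 2663515861875/14173478093824
= 18572550822171/56693912375296

18572550822171/56693912375296


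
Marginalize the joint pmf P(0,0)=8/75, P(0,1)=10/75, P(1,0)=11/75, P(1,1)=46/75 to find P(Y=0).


P(Y=0) = P(0,0)+P(1,0) = 8/75 + 11/75 = 19/75

19/75


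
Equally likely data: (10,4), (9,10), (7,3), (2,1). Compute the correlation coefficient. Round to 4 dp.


Cov(X,Y) = 6.7500, Var(X) = 9.5000, Var(Y) = 11.2500
rho = Cov/(sqrt(VarX)*sqrt(VarY)) = 0.6529

0.6529


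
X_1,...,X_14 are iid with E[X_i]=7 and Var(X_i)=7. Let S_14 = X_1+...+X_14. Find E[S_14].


E[S_n] = n*E[X_1] = 14*7 = 98

98


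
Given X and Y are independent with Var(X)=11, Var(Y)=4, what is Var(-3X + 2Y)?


Independence => Cov(X,Y)=0
Var(-3X + 2Y) = (-3)^2*Var(X) + 2^2*Var(Y)
= 9*11 + 4*4 = 115

115


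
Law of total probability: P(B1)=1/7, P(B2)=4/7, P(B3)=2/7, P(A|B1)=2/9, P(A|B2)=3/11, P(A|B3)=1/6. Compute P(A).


P(A) = P(A|B1)P(B1) + P(A|B2)P(B2) + P(A|B3)P(B3)
= 2/9*1/7 + 3/11*4/7 + 1/6*2/7
= 2/63 + 12/77 + 1/21 = 163/693

163/693


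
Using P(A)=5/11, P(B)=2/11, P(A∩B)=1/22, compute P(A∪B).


P(A∪B) = P(A) + P(B) - P(A∩B)
= 5/11 + 2/11 - 1/22 = 13/22

13/22


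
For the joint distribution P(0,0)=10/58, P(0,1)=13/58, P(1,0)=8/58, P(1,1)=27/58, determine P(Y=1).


P(Y=1) = P(0,1)+P(1,1) = 13/58 + 27/58 = 40/58 = 20/29

20/29


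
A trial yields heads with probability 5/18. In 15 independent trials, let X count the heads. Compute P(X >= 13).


P(X>=13) = P(X=13) + P(X=14) + P(X=15)
= 7220458984375/2248880205492486144 + 396728515625/2248880205492486144 + 30517578125/6746640616477458432
= 22882080078125/6746640616477458432

22882080078125/6746640616477458432


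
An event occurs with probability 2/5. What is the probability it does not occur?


P(A') = 1 - P(A) = 1 - 2/5 = 3/5

3/5


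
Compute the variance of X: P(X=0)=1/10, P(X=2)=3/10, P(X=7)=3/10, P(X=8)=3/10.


E[X] = 51/10, E[X^2] = 351/10
Var(X) = E[X^2] - (E[X])^2 = 351/10 - (51/10)^2 = 909/100

909/100


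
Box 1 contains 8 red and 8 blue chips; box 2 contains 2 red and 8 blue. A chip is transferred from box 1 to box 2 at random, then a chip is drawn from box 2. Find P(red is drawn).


P(transfer red) = 8/16 = 1/2; P(transfer blue) = 1/2
If red transferred: Urn II has 3 red of 11, so P(red|red moved) = 3/11
If blue transferred: Urn II has 2 red of 11, so P(red|blue moved) = 2/11
By total probability: P(red) = 1/2*3/11 + 1/2*2/11 = 5/22

5/22


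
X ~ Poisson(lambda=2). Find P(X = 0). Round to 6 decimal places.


P(X=0) = e^(-2) * 2^0 / 0!
≈ 0.1353352832 * 1 / 1
≈ 0.135335

0.135335


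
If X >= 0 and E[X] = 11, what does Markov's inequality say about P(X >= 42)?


Markov: P(X >= a) <= E[X]/a
P(X >= 42) <= 11/42

11/42


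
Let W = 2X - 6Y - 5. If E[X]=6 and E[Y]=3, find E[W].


E[2X - 6Y - 5] = 2*E[X] - 6*E[Y] - 5
= (2)*(6) + (-6)*(3) + (-5)
= 12 - 18 - 5 = -11

-11


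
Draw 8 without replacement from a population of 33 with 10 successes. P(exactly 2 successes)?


P(X=2) = C(10,2)*C(23,6) / C(33,8)
= 45*100947 / 13884156
= 4542615/13884156 = 15295/46748

15295/46748


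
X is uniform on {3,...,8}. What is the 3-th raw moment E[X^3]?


E[X^3] = (1/6) * sum(x^3 for x=3..8)
= 1287/6 = 429/2

429/2


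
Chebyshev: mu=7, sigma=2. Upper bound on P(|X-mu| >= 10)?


k = 10/2 = 5
Chebyshev: P(|X-mu| >= k*sigma) <= 1/k^2 = 1/5^2 = 1/25

1/25


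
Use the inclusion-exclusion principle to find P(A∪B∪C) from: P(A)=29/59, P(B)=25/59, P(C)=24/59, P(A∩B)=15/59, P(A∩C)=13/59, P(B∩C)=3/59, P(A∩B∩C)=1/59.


P(A∪B∪C) = P(A)+P(B)+P(C) - P(AB)-P(AC)-P(BC) + P(ABC)
= 29/59+25/59+24/59 - 15/59-13/59-3/59 + 1/59
= 48/59

48/59


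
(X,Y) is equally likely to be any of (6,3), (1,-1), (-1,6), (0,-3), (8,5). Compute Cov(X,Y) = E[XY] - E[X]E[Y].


E[X]=14/5, E[Y]=2, E[XY]=51/5
Cov(X,Y) = E[XY] - E[X]E[Y] = 51/5 - 14/5*2 = 23/5

23/5


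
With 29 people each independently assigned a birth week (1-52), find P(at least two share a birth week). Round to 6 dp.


P(all different) = prod((52-i)/52 for i=0..28) = 0.000054
P(at least one match) = 1 - 0.000054 = 0.999946

0.999946


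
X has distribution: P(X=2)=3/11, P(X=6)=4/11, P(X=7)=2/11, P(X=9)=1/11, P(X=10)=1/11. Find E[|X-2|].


E[|X-2|] = sum(g(x)*P(x))
= 0*3/11 + 4*4/11 + 5*2/11 + 7*1/11 + 8*1/11
= 41/11

41/11


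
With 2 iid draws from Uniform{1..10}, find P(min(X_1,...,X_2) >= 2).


P(min >= 2) = P(all X_i >= 2) = (P(X_1 >= 2))^2
= (9/10)^2 = 81/100

81/100


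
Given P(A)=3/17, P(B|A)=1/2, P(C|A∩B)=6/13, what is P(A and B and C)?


P(A∩B∩C) = P(A) * P(B|A) * P(C|A∩B)
= 3/17 * 1/2 * 6/13
= 3/34 * 6/13 = 9/221

9/221


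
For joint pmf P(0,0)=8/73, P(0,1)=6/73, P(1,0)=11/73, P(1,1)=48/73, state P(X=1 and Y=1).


Read from table: P(X=1, Y=1) = 48/73

48/73


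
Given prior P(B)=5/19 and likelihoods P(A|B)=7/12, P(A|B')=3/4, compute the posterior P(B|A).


P(A) = P(A|B)P(B) + P(A|B')P(B') = 7/12*5/19 + 3/4*14/19 = 161/228
P(B|A) = P(A|B)P(B)/P(A) = (35/228)/(161/228) = 5/23

5/23


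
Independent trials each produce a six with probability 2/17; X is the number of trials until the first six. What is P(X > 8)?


P(X > 8) = P(first 8 trials all fail) = (1-p)^8 = (15/17)^8 = 2562890625/6975757441

2562890625/6975757441


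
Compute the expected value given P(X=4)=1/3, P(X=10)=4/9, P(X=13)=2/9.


E[X] = sum(x * P(x))
= 4*1/3 + 10*4/9 + 13*2/9
= 26/3

26/3


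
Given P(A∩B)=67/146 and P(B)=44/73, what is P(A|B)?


P(A|B) = P(A∩B)/P(B) = (67/146)/(88/146) = 67/88

67/88


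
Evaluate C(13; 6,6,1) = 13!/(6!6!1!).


13! = 6227020800
Denominator: 6!=720 * 6!=720 * 1!=1
Coefficient = 6227020800 / 518400 = 12012

12012


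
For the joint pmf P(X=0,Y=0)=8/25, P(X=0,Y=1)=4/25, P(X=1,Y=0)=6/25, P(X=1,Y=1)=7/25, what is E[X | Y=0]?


P(Y=0) = 14/25
E[X|Y=0] = (0*8 + 1*6)/14 = 6/14 = 3/7

3/7


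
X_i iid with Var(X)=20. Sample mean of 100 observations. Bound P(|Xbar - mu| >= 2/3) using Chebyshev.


Var(Xbar) = Var(X)/n = 20/100
Chebyshev: P(|Xbar-mu| >= 2/3) <= Var(Xbar)/(2/3)^2 = (1/5)/(4/9) = 9/20

9/20


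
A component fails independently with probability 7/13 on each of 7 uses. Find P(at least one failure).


P(at least one) = 1 - P(none)
P(none) = (1 - 7/13)^7 = (6/13)^7 = 279936/62748517
P(at least one) = 1 - 279936/62748517 = 62468581/62748517

62468581/62748517


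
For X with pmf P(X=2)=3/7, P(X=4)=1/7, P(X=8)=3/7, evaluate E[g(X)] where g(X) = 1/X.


E[1/X] = sum(g(x)*P(x))
= 1/2*3/7 + 1/4*1/7 + 1/8*3/7
= 17/56

17/56


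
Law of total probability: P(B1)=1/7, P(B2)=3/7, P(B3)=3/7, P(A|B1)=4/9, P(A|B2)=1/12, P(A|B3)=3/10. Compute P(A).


P(A) = P(A|B1)P(B1) + P(A|B2)P(B2) + P(A|B3)P(B3)
= 4/9*1/7 + 1/12*3/7 + 3/10*3/7
= 4/63 + 1/28 + 9/70 = 41/180

41/180


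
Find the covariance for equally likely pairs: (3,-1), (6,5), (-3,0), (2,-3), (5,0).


E[X]=13/5, E[Y]=1/5, E[XY]=21/5
Cov(X,Y) = E[XY] - E[X]E[Y] = 21/5 - 13/5*1/5 = 92/25

92/25


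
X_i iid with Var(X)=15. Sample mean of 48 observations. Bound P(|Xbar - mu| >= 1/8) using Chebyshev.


Var(Xbar) = Var(X)/n = 15/48
Chebyshev: P(|Xbar-mu| >= 1/8) <= Var(Xbar)/(1/8)^2 = (5/16)/(1/64) = 20
Bound exceeds 1, so trivial bound: 1

1


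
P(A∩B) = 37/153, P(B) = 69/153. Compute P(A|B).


P(A|B) = P(A∩B)/P(B) = (37/153)/(69/153) = 37/69

37/69


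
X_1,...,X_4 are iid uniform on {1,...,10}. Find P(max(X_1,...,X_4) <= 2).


P(max <= 2) = P(all X_i <= 2) = (P(X_1 <= 2))^4
= (2/10)^4 = (1/5)^4 = 1/625

1/625


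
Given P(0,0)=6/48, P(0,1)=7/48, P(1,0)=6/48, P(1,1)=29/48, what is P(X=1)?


P(X=1) = P(1,0)+P(1,1) = 6/48 + 29/48 = 35/48

35/48


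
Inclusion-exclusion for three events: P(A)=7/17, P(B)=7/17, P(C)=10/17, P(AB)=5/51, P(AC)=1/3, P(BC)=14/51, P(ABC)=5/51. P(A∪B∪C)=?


P(A∪B∪C) = P(A)+P(B)+P(C) - P(AB)-P(AC)-P(BC) + P(ABC)
= 7/17+7/17+10/17 - 5/51-1/3-14/51 + 5/51
= 41/51

41/51


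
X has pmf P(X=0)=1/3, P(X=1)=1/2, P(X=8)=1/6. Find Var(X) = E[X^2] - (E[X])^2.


E[X] = 11/6, E[X^2] = 67/6
Var(X) = E[X^2] - (E[X])^2 = 67/6 - (11/6)^2 = 281/36

281/36


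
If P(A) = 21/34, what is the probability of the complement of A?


P(A') = 1 - P(A) = 1 - 21/34 = 13/34

13/34


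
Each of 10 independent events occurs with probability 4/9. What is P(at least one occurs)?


P(at least one) = 1 - P(none)
P(none) = (1 - 4/9)^10 = (5/9)^10 = 9765625/3486784401
P(at least one) = 1 - 9765625/3486784401 = 3477018776/3486784401

3477018776/3486784401


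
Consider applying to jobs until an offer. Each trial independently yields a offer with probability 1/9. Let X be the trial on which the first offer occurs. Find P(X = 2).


P(X=2) = (1-p)^1 * p = (8/9)^1 * 1/9
= 8/9 * 1/9 = 8/81

8/81


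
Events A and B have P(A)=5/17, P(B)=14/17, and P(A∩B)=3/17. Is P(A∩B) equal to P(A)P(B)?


P(A)*P(B) = 5/17*14/17 = 70/289
P(A∩B) = 3/17 != 70/289, so not independent

No, A and B are not independent


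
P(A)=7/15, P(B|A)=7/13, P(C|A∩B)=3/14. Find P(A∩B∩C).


P(A∩B∩C) = P(A) * P(B|A) * P(C|A∩B)
= 7/15 * 7/13 * 3/14
= 49/195 * 3/14 = 7/130

7/130


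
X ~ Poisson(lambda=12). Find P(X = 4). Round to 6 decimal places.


P(X=4) = e^(-12) * 12^4 / 4!
≈ 0.000006144212353 * 20736 / 24
≈ 0.005309

0.005309


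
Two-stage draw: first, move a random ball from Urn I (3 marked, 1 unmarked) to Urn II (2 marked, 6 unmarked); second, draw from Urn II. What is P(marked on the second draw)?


P(transfer marked) = 3/4; P(transfer unmarked) = 1/4
If marked transferred: Urn II has 3 marked of 9, so P(marked|marked moved) = 1/3
If unmarked transferred: Urn II has 2 marked of 9, so P(marked|unmarked moved) = 2/9
By total probability: P(marked) = 3/4*1/3 + 1/4*2/9 = 11/36

11/36


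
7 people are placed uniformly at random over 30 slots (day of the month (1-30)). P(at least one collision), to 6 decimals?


P(all different) = prod((30-i)/30 for i=0..6) = 0.469156
P(at least one match) = 1 - 0.469156 = 0.530844

0.530844


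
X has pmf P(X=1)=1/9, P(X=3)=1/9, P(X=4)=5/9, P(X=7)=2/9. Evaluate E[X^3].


E[X^3] = sum(x^3 * P(x))
= 1*1/9 + 27*1/9 + 64*5/9 + 343*2/9
= 1034/9

1034/9


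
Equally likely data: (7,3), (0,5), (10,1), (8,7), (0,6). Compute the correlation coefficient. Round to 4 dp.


Cov(X,Y) = -4.6000, Var(X) = 17.6000, Var(Y) = 4.6400
rho = Cov/(sqrt(VarX)*sqrt(VarY)) = -0.5090

-0.5090


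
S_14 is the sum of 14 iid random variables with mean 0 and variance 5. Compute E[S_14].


E[S_n] = n*E[X_1] = 14*0 = 0

0


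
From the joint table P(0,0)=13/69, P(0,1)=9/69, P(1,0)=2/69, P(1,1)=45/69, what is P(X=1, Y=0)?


Read from table: P(X=1, Y=0) = 2/69

2/69


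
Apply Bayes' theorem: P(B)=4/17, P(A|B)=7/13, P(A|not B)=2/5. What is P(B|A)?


P(A) = P(A|B)P(B) + P(A|B')P(B') = 7/13*4/17 + 2/5*13/17 = 478/1105
P(B|A) = P(A|B)P(B)/P(A) = (28/221)/(478/1105) = 70/239

70/239


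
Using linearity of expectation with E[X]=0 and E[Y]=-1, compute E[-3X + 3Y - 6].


E[-3X + 3Y - 6] = -3*E[X] + 3*E[Y] - 6
= (-3)*(0) + (3)*(-1) + (-6)
= 0 - 3 - 6 = -9

-9


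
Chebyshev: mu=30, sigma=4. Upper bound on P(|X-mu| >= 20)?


k = 20/4 = 5
Chebyshev: P(|X-mu| >= k*sigma) <= 1/k^2 = 1/5^2 = 1/25

1/25


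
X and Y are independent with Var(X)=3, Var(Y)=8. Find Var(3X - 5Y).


Independence => Cov(X,Y)=0
Var(3X - 5Y) = 3^2*Var(X) + (-5)^2*Var(Y)
= 9*3 + 25*8 = 227

227


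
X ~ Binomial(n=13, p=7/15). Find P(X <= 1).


P(X<=1) = P(X=0) + P(X=1)
= 549755813888/1946195068359375 + 6253472382976/1946195068359375
= 755914244096/216243896484375

755914244096/216243896484375


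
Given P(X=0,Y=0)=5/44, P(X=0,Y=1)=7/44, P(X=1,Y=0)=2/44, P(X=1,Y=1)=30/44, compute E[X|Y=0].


P(Y=0) = 7/44
E[X|Y=0] = (0*5 + 1*2)/7 = 2/7

2/7


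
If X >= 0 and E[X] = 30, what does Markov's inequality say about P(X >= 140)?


Markov: P(X >= a) <= E[X]/a
P(X >= 140) <= 30/140 = 3/14

3/14


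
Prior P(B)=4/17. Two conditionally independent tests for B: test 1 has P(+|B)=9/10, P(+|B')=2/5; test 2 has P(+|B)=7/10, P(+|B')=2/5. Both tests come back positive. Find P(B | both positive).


After test 1: P(+) = 9/10*4/17 + 2/5*13/17 = 44/85
P(B|+) = (18/85)/(44/85) = 9/22
After test 2 (use post1 as new prior): P(+) = 7/10*9/22 + 2/5*13/22 = 23/44
P(B|+,+) = (63/220)/(23/44) = 63/115

63/115


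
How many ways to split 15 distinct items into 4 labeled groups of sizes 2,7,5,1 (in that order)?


15! = 1307674368000
Denominator: 2!=2 * 7!=5040 * 5!=120 * 1!=1
Coefficient = 1307674368000 / 1209600 = 1081080

1081080


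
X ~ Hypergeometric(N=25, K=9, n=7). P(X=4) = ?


P(X=4) = C(9,4)*C(16,3) / C(25,7)
= 126*560 / 480700
= 70560/480700 = 3528/24035

3528/24035


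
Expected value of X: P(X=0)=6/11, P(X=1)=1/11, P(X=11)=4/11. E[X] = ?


E[X] = sum(x * P(x))
= 0*6/11 + 1*1/11 + 11*4/11
= 45/11

45/11


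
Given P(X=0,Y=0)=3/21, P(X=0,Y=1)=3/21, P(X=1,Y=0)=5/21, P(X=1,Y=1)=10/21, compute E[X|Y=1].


P(Y=1) = 13/21
E[X|Y=1] = (0*3 + 1*10)/13 = 10/13

10/13


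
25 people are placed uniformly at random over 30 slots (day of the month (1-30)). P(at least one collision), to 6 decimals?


P(all different) = prod((30-i)/30 for i=0..24) = 0.000000
P(at least one match) = 1 - 0.000000 = 1.000000

1.000000
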